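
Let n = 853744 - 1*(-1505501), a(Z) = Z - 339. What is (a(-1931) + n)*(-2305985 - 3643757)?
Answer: -14023393150450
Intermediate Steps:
a(Z) = -339 + Z
n = 2359245 (n = 853744 + 1505501 = 2359245)
(a(-1931) + n)*(-2305985 - 3643757) = ((-339 - 1931) + 2359245)*(-2305985 - 3643757) = (-2270 + 2359245)*(-5949742) = 2356975*(-5949742) = -14023393150450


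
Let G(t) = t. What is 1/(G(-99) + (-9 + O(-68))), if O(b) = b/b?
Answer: -1/107 ≈ -0.0093458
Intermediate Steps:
O(b) = 1
1/(G(-99) + (-9 + O(-68))) = 1/(-99 + (-9 + 1)) = 1/(-99 - 8) = 1/(-107) = -1/107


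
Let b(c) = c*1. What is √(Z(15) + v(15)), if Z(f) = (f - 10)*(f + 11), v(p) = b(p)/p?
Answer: √131 ≈ 11.446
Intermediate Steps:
b(c) = c
v(p) = 1 (v(p) = p/p = 1)
Z(f) = (-10 + f)*(11 + f)
√(Z(15) + v(15)) = √((-110 + 15 + 15²) + 1) = √((-110 + 15 + 225) + 1) = √(130 + 1) = √131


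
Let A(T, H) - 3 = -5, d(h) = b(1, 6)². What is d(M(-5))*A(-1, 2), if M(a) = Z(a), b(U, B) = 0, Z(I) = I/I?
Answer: 0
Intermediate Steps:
Z(I) = 1
M(a) = 1
d(h) = 0 (d(h) = 0² = 0)
A(T, H) = -2 (A(T, H) = 3 - 5 = -2)
d(M(-5))*A(-1, 2) = 0*(-2) = 0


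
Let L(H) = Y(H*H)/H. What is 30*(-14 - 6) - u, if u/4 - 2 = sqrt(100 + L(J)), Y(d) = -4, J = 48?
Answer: -608 - 2*sqrt(3597)/3 ≈ -647.98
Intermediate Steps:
L(H) = -4/H
u = 8 + 2*sqrt(3597)/3 (u = 8 + 4*sqrt(100 - 4/48) = 8 + 4*sqrt(100 - 4*1/48) = 8 + 4*sqrt(100 - 1/12) = 8 + 4*sqrt(1199/12) = 8 + 4*(sqrt(3597)/6) = 8 + 2*sqrt(3597)/3 ≈ 47.983)
30*(-14 - 6) - u = 30*(-14 - 6) - (8 + 2*sqrt(3597)/3) = 30*(-20) + (-8 - 2*sqrt(3597)/3) = -600 + (-8 - 2*sqrt(3597)/3) = -608 - 2*sqrt(3597)/3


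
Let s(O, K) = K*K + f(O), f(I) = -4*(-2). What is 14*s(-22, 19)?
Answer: 5166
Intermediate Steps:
f(I) = 8
s(O, K) = 8 + K² (s(O, K) = K*K + 8 = K² + 8 = 8 + K²)
14*s(-22, 19) = 14*(8 + 19²) = 14*(8 + 361) = 14*369 = 5166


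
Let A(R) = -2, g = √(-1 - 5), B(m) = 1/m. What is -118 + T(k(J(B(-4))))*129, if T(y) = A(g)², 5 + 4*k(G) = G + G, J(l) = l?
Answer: 398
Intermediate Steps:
g = I*√6 (g = √(-6) = I*√6 ≈ 2.4495*I)
k(G) = -5/4 + G/2 (k(G) = -5/4 + (G + G)/4 = -5/4 + (2*G)/4 = -5/4 + G/2)
T(y) = 4 (T(y) = (-2)² = 4)
-118 + T(k(J(B(-4))))*129 = -118 + 4*129 = -118 + 516 = 398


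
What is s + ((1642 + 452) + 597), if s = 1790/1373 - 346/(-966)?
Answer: 1785662968/663159 ≈ 2692.7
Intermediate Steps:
s = 1102099/663159 (s = 1790*(1/1373) - 346*(-1/966) = 1790/1373 + 173/483 = 1102099/663159 ≈ 1.6619)
s + ((1642 + 452) + 597) = 1102099/663159 + ((1642 + 452) + 597) = 1102099/663159 + (2094 + 597) = 1102099/663159 + 2691 = 1785662968/663159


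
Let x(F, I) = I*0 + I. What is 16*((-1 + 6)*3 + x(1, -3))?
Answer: 192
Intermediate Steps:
x(F, I) = I (x(F, I) = 0 + I = I)
16*((-1 + 6)*3 + x(1, -3)) = 16*((-1 + 6)*3 - 3) = 16*(5*3 - 3) = 16*(15 - 3) = 16*12 = 192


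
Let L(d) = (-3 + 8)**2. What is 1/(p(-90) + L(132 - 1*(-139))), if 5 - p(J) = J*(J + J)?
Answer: -1/16170 ≈ -6.1843e-5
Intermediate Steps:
L(d) = 25 (L(d) = 5**2 = 25)
p(J) = 5 - 2*J**2 (p(J) = 5 - J*(J + J) = 5 - J*2*J = 5 - 2*J**2)
1/(p(-90) + L(132 - 1*(-139))) = 1/((5 - 2*(-90)**2) + 25) = 1/((5 - 2*8100) + 25) = 1/((5 - 16200) + 25) = 1/(-16195 + 25) = 1/(-16170) = -1/16170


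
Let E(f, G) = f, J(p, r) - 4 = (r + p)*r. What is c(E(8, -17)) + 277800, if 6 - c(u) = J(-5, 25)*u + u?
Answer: 273766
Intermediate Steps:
J(p, r) = 4 + r*(p + r) (J(p, r) = 4 + (r + p)*r = 4 + (p + r)*r = 4 + r*(p + r))
c(u) = 6 - 505*u (c(u) = 6 - ((4 + 25² - 5*25)*u + u) = 6 - ((4 + 625 - 125)*u + u) = 6 - (504*u + u) = 6 - 505*u)
c(E(8, -17)) + 277800 = (6 - 505*8) + 277800 = (6 - 4040) + 277800 = -4034 + 277800 = 273766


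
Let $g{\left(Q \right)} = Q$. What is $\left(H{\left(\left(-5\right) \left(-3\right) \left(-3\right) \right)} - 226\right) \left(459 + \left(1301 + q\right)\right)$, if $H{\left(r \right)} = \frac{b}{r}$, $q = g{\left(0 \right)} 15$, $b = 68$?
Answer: $- \frac{3603776}{9} \approx -4.0042 \cdot 10^{5}$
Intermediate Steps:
$q = 0$ ($q = 0 \cdot 15 = 0$)
$H{\left(r \right)} = \frac{68}{r}$
$\left(H{\left(\left(-5\right) \left(-3\right) \left(-3\right) \right)} - 226\right) \left(459 + \left(1301 + q\right)\right) = \left(\frac{68}{\left(-5\right) \left(-3\right) \left(-3\right)} - 226\right) \left(459 + \left(1301 + 0\right)\right) = \left(\frac{68}{15 \left(-3\right)} - 226\right) \left(459 + 1301\right) = \left(\frac{68}{-45} - 226\right) 1760 = \left(68 \left(- \frac{1}{45}\right) - 226\right) 1760 = \left(- \frac{68}{45} - 226\right) 1760 = \left(- \frac{10238}{45}\right) 1760 = - \frac{3603776}{9}$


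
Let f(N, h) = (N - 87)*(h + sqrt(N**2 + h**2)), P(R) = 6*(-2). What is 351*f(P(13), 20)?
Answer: -694980 - 138996*sqrt(34) ≈ -1.5055e+6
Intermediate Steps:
P(R) = -12
f(N, h) = (-87 + N)*(h + sqrt(N**2 + h**2))
351*f(P(13), 20) = 351*(-87*20 - 87*sqrt((-12)**2 + 20**2) - 12*20 - 12*sqrt((-12)**2 + 20**2)) = 351*(-1740 - 87*sqrt(144 + 400) - 240 - 12*sqrt(144 + 400)) = 351*(-1740 - 348*sqrt(34) - 240 - 48*sqrt(34)) = 351*(-1980 - 396*sqrt(34)) = -694980 - 138996*sqrt(34)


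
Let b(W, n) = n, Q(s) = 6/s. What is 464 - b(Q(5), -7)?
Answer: 471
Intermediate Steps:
464 - b(Q(5), -7) = 464 - 1*(-7) = 464 + 7 = 471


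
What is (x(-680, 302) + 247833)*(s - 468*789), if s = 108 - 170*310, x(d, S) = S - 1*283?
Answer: -104554879088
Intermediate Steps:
x(d, S) = -283 + S (x(d, S) = S - 283 = -283 + S)
s = -52592 (s = 108 - 52700 = -52592)
(x(-680, 302) + 247833)*(s - 468*789) = ((-283 + 302) + 247833)*(-52592 - 468*789) = (19 + 247833)*(-52592 - 369252) = 247852*(-421844) = -104554879088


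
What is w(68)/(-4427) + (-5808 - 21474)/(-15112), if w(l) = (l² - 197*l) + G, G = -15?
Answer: 126783279/33450412 ≈ 3.7902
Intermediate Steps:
w(l) = -15 + l² - 197*l (w(l) = (l² - 197*l) - 15 = -15 + l² - 197*l)
w(68)/(-4427) + (-5808 - 21474)/(-15112) = (-15 + 68² - 197*68)/(-4427) + (-5808 - 21474)/(-15112) = (-15 + 4624 - 13396)*(-1/4427) - 27282*(-1/15112) = -8787*(-1/4427) + 13641/7556 = 8787/4427 + 13641/7556 = 126783279/33450412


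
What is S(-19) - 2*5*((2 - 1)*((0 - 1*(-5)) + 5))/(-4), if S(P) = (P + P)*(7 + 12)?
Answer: -697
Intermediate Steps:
S(P) = 38*P (S(P) = (2*P)*19 = 38*P)
S(-19) - 2*5*((2 - 1)*((0 - 1*(-5)) + 5))/(-4) = 38*(-19) - 2*5*((2 - 1)*((0 - 1*(-5)) + 5))/(-4) = -722 - 10*(1*((0 + 5) + 5))*(-¼) = -722 - 10*(1*(5 + 5))*(-¼) = -722 - 10*(1*10)*(-¼) = -722 - 10*10*(-¼) = -722 - 10*(-5)/2 = -722 - 1*(-25) = -722 + 25 = -697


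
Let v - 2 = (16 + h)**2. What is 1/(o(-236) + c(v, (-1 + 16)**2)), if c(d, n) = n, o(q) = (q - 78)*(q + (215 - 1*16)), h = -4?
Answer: 1/11843 ≈ 8.4438e-5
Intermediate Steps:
o(q) = (-78 + q)*(199 + q) (o(q) = (-78 + q)*(q + (215 - 16)) = (-78 + q)*(q + 199) = (-78 + q)*(199 + q))
v = 146 (v = 2 + (16 - 4)**2 = 2 + 12**2 = 2 + 144 = 146)
1/(o(-236) + c(v, (-1 + 16)**2)) = 1/((-15522 + (-236)**2 + 121*(-236)) + (-1 + 16)**2) = 1/((-15522 + 55696 - 28556) + 15**2) = 1/(11618 + 225) = 1/11843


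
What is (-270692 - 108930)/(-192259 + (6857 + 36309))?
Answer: 379622/149093 ≈ 2.5462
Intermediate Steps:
(-270692 - 108930)/(-192259 + (6857 + 36309)) = -379622/(-192259 + 43166) = -379622/(-149093) = -379622*(-1/149093) = 379622/149093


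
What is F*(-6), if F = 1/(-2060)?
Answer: 3/1030 ≈ 0.0029126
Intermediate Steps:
F = -1/2060 ≈ -0.00048544
F*(-6) = -1/2060*(-6) = 3/1030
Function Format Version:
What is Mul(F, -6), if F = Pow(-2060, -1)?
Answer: Rational(3, 1030) ≈ 0.0029126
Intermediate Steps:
F = Rational(-1, 2060) ≈ -0.00048544
Mul(F, -6) = Mul(Rational(-1, 2060), -6) = Rational(3, 1030)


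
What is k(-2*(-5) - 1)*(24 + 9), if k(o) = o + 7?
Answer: 528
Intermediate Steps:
k(o) = 7 + o
k(-2*(-5) - 1)*(24 + 9) = (7 + (-2*(-5) - 1))*(24 + 9) = (7 + (10 - 1))*33 = (7 + 9)*33 = 16*33 = 528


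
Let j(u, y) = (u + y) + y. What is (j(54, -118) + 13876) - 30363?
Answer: -16669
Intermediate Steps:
j(u, y) = u + 2*y
(j(54, -118) + 13876) - 30363 = ((54 + 2*(-118)) + 13876) - 30363 = ((54 - 236) + 13876) - 30363 = (-182 + 13876) - 30363 = 13694 - 30363 = -16669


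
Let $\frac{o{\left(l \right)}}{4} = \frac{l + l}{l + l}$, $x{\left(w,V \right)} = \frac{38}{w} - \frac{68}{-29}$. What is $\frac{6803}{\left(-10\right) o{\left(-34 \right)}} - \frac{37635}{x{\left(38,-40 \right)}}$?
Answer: $- \frac{44316491}{3880} \approx -11422.0$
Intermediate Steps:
$x{\left(w,V \right)} = \frac{68}{29} + \frac{38}{w}$ ($x{\left(w,V \right)} = \frac{38}{w} - - \frac{68}{29} = \frac{38}{w} + \frac{68}{29} = \frac{68}{29} + \frac{38}{w}$)
$o{\left(l \right)} = 4$ ($o{\left(l \right)} = 4 \frac{l + l}{l + l} = 4 \frac{2 l}{2 l} = 4 \cdot 2 l \frac{1}{2 l} = 4 \cdot 1 = 4$)
$\frac{6803}{\left(-10\right) o{\left(-34 \right)}} - \frac{37635}{x{\left(38,-40 \right)}} = \frac{6803}{\left(-10\right) 4} - \frac{37635}{\frac{68}{29} + \frac{38}{38}} = \frac{6803}{-40} - \frac{37635}{\frac{68}{29} + 38 \cdot \frac{1}{38}} = 6803 \left(- \frac{1}{40}\right) - \frac{37635}{\frac{68}{29} + 1} = - \frac{6803}{40} - \frac{37635}{\frac{97}{29}} = - \frac{6803}{40} - \frac{1091415}{97} = - \frac{44316491}{3880}$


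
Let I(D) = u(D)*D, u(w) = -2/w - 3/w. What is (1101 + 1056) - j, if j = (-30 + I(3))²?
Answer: 932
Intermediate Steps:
u(w) = -5/w
I(D) = -5 (I(D) = (-5/D)*D = -5)
j = 1225 (j = (-30 - 5)² = (-35)² = 1225)
(1101 + 1056) - j = (1101 + 1056) - 1*1225 = 2157 - 1225 = 932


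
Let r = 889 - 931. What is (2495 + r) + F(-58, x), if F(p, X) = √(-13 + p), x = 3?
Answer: 2453 + I*√71 ≈ 2453.0 + 8.4261*I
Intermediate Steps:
r = -42
(2495 + r) + F(-58, x) = (2495 - 42) + √(-13 - 58) = 2453 + √(-71) = 2453 + I*√71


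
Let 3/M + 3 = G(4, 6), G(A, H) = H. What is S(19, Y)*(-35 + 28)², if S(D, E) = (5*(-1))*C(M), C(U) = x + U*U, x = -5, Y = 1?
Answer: 980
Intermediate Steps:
M = 1 (M = 3/(-3 + 6) = 3/3 = 3*(⅓) = 1)
C(U) = -5 + U² (C(U) = -5 + U*U = -5 + U²)
S(D, E) = 20 (S(D, E) = (5*(-1))*(-5 + 1²) = -5*(-5 + 1) = -5*(-4) = 20)
S(19, Y)*(-35 + 28)² = 20*(-35 + 28)² = 20*(-7)² = 20*49 = 980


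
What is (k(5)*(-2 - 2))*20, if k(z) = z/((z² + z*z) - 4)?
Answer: -200/23 ≈ -8.6956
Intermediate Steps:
k(z) = z/(-4 + 2*z²) (k(z) = z/((z² + z²) - 4) = z/(2*z² - 4) = z/(-4 + 2*z²))
(k(5)*(-2 - 2))*20 = (((½)*5/(-2 + 5²))*(-2 - 2))*20 = (((½)*5/(-2 + 25))*(-4))*20 = (((½)*5/23)*(-4))*20 = (((½)*5*(1/23))*(-4))*20 = ((5/46)*(-4))*20 = -10/23*20 = -200/23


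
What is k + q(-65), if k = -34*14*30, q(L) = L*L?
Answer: -10055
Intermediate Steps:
q(L) = L**2
k = -14280 (k = -476*30 = -14280)
k + q(-65) = -14280 + (-65)**2 = -14280 + 4225 = -10055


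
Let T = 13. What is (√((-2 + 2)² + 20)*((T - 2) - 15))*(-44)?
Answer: 352*√5 ≈ 787.10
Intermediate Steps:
(√((-2 + 2)² + 20)*((T - 2) - 15))*(-44) = (√((-2 + 2)² + 20)*((13 - 2) - 15))*(-44) = (√(0² + 20)*(11 - 15))*(-44) = (√(0 + 20)*(-4))*(-44) = (√20*(-4))*(-44) = ((2*√5)*(-4))*(-44) = -8*√5*(-44) = 352*√5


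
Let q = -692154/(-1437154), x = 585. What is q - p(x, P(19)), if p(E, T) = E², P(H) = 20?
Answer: -245914667748/718577 ≈ -3.4222e+5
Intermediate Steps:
q = 346077/718577 (q = -692154*(-1/1437154) = 346077/718577 ≈ 0.48161)
q - p(x, P(19)) = 346077/718577 - 1*585² = 346077/718577 - 1*342225 = 346077/718577 - 342225 = -245914667748/718577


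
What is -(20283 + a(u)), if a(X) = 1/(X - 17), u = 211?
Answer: -3934903/194 ≈ -20283.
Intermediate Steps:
a(X) = 1/(-17 + X)
-(20283 + a(u)) = -(20283 + 1/(-17 + 211)) = -(20283 + 1/194) = -1*3934903/194 = -3934903/194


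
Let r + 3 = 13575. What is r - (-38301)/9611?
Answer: 130478793/9611 ≈ 13576.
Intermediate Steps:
r = 13572 (r = -3 + 13575 = 13572)
r - (-38301)/9611 = 13572 - (-38301)/9611 = 13572 - 1*(-38301/9611) = 13572 + 38301/9611 = 130478793/9611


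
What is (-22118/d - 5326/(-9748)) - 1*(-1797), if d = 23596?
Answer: 25827804938/14375863 ≈ 1796.6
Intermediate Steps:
(-22118/d - 5326/(-9748)) - 1*(-1797) = (-22118/23596 - 5326/(-9748)) - 1*(-1797) = (-22118*1/23596 - 5326*(-1/9748)) + 1797 = (-11059/11798 + 2663/4874) + 1797 = -5620873/14375863 + 1797 = 25827804938/14375863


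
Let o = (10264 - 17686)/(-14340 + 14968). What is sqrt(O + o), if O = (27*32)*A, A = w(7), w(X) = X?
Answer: sqrt(595143354)/314 ≈ 77.693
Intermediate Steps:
A = 7
o = -3711/314 (o = -7422/628 = -7422*1/628 = -3711/314 ≈ -11.818)
O = 6048 (O = (27*32)*7 = 864*7 = 6048)
sqrt(O + o) = sqrt(6048 - 3711/314) = sqrt(1895361/314) = sqrt(595143354)/314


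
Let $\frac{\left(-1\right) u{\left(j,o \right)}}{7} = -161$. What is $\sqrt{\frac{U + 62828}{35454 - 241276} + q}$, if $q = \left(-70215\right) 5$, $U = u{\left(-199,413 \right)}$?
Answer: $\frac{11 i \sqrt{122913194633110}}{205822} \approx 592.52 i$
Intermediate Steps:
$u{\left(j,o \right)} = 1127$ ($u{\left(j,o \right)} = \left(-7\right) \left(-161\right) = 1127$)
$U = 1127$
$q = -351075$
$\sqrt{\frac{U + 62828}{35454 - 241276} + q} = \sqrt{\frac{1127 + 62828}{35454 - 241276} - 351075} = \sqrt{\frac{63955}{-205822} - 351075} = \sqrt{63955 \left(- \frac{1}{205822}\right) - 351075} = \sqrt{- \frac{63955}{205822} - 351075} = \sqrt{- \frac{72259022605}{205822}} = \frac{11 i \sqrt{122913194633110}}{205822}$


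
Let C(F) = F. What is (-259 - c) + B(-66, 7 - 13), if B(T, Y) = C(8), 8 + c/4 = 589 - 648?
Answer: 17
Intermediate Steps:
c = -268 (c = -32 + 4*(589 - 648) = -32 + 4*(-59) = -32 - 236 = -268)
B(T, Y) = 8
(-259 - c) + B(-66, 7 - 13) = (-259 - 1*(-268)) + 8 = (-259 + 268) + 8 = 9 + 8 = 17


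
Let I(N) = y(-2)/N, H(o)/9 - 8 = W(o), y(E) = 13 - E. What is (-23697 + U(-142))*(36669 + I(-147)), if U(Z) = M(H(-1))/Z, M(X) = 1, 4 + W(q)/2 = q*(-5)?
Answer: -3023053160300/3479 ≈ -8.6894e+8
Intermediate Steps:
W(q) = -8 - 10*q (W(q) = -8 + 2*(q*(-5)) = -8 + 2*(-5*q) = -8 - 10*q)
H(o) = -90*o (H(o) = 72 + 9*(-8 - 10*o) = 72 + (-72 - 90*o) = -90*o)
I(N) = 15/N (I(N) = (13 - 1*(-2))/N = (13 + 2)/N = 15/N)
U(Z) = 1/Z
(-23697 + U(-142))*(36669 + I(-147)) = (-23697 + 1/(-142))*(36669 + 15/(-147)) = (-23697 - 1/142)*(36669 + 15*(-1/147)) = -3364975*(36669 - 5/49)/142 = -3364975/142*1796776/49 = -3023053160300/3479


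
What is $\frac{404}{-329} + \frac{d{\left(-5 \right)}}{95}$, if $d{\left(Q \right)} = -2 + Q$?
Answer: $- \frac{40683}{31255} \approx -1.3016$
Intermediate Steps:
$\frac{404}{-329} + \frac{d{\left(-5 \right)}}{95} = \frac{404}{-329} + \frac{-2 - 5}{95} = 404 \left(- \frac{1}{329}\right) - \frac{7}{95} = - \frac{404}{329} - \frac{7}{95} = - \frac{40683}{31255}$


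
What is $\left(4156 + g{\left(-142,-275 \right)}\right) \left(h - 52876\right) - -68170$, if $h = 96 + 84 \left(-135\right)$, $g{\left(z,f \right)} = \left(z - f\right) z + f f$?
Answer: $-3904519230$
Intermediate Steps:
$g{\left(z,f \right)} = f^{2} + z \left(z - f\right)$ ($g{\left(z,f \right)} = z \left(z - f\right) + f^{2} = f^{2} + z \left(z - f\right)$)
$h = -11244$ ($h = 96 - 11340 = -11244$)
$\left(4156 + g{\left(-142,-275 \right)}\right) \left(h - 52876\right) - -68170 = \left(4156 + \left(\left(-275\right)^{2} + \left(-142\right)^{2} - \left(-275\right) \left(-142\right)\right)\right) \left(-11244 - 52876\right) - -68170 = \left(4156 + \left(75625 + 20164 - 39050\right)\right) \left(-64120\right) + 68170 = \left(4156 + 56739\right) \left(-64120\right) + 68170 = 60895 \left(-64120\right) + 68170 = -3904587400 + 68170 = -3904519230$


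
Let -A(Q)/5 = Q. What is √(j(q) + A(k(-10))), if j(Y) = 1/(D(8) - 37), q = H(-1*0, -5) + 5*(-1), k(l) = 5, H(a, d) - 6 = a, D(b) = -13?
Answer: 3*I*√278/10 ≈ 5.002*I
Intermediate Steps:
H(a, d) = 6 + a
q = 1 (q = (6 - 1*0) + 5*(-1) = (6 + 0) - 5 = 6 - 5 = 1)
j(Y) = -1/50 (j(Y) = 1/(-13 - 37) = 1/(-50) = -1/50)
A(Q) = -5*Q
√(j(q) + A(k(-10))) = √(-1/50 - 5*5) = √(-1/50 - 25) = √(-1251/50) = 3*I*√278/10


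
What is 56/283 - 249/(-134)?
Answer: 77971/37922 ≈ 2.0561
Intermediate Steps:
56/283 - 249/(-134) = 56*(1/283) - 249*(-1/134) = 56/283 + 249/134 = 77971/37922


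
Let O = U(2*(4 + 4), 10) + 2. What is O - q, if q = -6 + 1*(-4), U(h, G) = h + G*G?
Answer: 128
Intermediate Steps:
U(h, G) = h + G²
q = -10 (q = -6 - 4 = -10)
O = 118 (O = (2*(4 + 4) + 10²) + 2 = (2*8 + 100) + 2 = (16 + 100) + 2 = 116 + 2 = 118)
O - q = 118 - 1*(-10) = 118 + 10 = 128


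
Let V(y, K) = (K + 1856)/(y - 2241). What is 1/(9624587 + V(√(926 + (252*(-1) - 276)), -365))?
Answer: 3452258684185/33226561755377722151 + 213*√398/66453123510755444302 ≈ 1.0390e-7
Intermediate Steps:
V(y, K) = (1856 + K)/(-2241 + y)
1/(9624587 + V(√(926 + (252*(-1) - 276)), -365)) = 1/(9624587 + (1856 - 365)/(-2241 + √(926 + (252*(-1) - 276)))) = 1/(9624587 + 1491/(-2241 + √(926 + (-252 - 276)))) = 1/(9624587 + 1491/(-2241 + √(926 - 528))) = 1/(9624587 + 1491/(-2241 + √398))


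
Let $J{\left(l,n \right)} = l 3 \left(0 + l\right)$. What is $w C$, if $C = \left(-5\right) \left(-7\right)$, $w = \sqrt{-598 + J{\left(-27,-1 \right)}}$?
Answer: $35 \sqrt{1589} \approx 1395.2$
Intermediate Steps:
$J{\left(l,n \right)} = 3 l^{2}$ ($J{\left(l,n \right)} = 3 l l = 3 l^{2}$)
$w = \sqrt{1589}$ ($w = \sqrt{-598 + 3 \left(-27\right)^{2}} = \sqrt{-598 + 3 \cdot 729} = \sqrt{-598 + 2187} = \sqrt{1589} \approx 39.862$)
$C = 35$
$w C = \sqrt{1589} \cdot 35 = 35 \sqrt{1589}$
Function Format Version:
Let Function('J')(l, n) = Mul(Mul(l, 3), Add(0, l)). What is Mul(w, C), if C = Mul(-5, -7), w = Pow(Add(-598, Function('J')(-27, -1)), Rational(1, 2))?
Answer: Mul(35, Pow(1589, Rational(1, 2))) ≈ 1395.2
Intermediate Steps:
Function('J')(l, n) = Mul(3, Pow(l, 2)) (Function('J')(l, n) = Mul(Mul(3, l), l) = Mul(3, Pow(l, 2)))
w = Pow(1589, Rational(1, 2)) (w = Pow(Add(-598, Mul(3, Pow(-27, 2))), Rational(1, 2)) = Pow(Add(-598, Mul(3, 729)), Rational(1, 2)) = Pow(Add(-598, 2187), Rational(1, 2)) = Pow(1589, Rational(1, 2)) ≈ 39.862)
C = 35
Mul(w, C) = Mul(Pow(1589, Rational(1, 2)), 35) = Mul(35, Pow(1589, Rational(1, 2)))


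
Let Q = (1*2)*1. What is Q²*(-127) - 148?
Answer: -656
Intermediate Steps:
Q = 2 (Q = 2*1 = 2)
Q²*(-127) - 148 = 2²*(-127) - 148 = 4*(-127) - 148 = -508 - 148 = -656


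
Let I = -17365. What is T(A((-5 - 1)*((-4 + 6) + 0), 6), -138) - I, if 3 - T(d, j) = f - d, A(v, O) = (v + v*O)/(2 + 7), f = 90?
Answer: 51806/3 ≈ 17269.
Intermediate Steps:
A(v, O) = v/9 + O*v/9 (A(v, O) = (v + O*v)/9 = (v + O*v)*(⅑) = v/9 + O*v/9)
T(d, j) = -87 + d (T(d, j) = 3 - (90 - d) = 3 + (-90 + d) = -87 + d)
T(A((-5 - 1)*((-4 + 6) + 0), 6), -138) - I = (-87 + ((-5 - 1)*((-4 + 6) + 0))*(1 + 6)/9) - 1*(-17365) = (-87 + (⅑)*(-6*(2 + 0))*7) + 17365 = (-87 + (⅑)*(-6*2)*7) + 17365 = (-87 + (⅑)*(-12)*7) + 17365 = (-87 - 28/3) + 17365 = -289/3 + 17365 = 51806/3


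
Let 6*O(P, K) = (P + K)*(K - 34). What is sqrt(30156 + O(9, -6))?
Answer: 2*sqrt(7534) ≈ 173.60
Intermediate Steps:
O(P, K) = (-34 + K)*(K + P)/6 (O(P, K) = ((P + K)*(K - 34))/6 = ((K + P)*(-34 + K))/6 = ((-34 + K)*(K + P))/6 = (-34 + K)*(K + P)/6)
sqrt(30156 + O(9, -6)) = sqrt(30156 + (-17/3*(-6) - 17/3*9 + (1/6)*(-6)**2 + (1/6)*(-6)*9)) = sqrt(30156 + (34 - 51 + (1/6)*36 - 9)) = sqrt(30156 + (34 - 51 + 6 - 9)) = sqrt(30156 - 20) = sqrt(30136) = 2*sqrt(7534)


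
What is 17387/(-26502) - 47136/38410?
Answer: -958516471/508970910 ≈ -1.8832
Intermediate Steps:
17387/(-26502) - 47136/38410 = 17387*(-1/26502) - 47136*1/38410 = -17387/26502 - 23568/19205 = -958516471/508970910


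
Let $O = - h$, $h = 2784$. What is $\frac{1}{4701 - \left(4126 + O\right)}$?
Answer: $\frac{1}{3359} \approx 0.00029771$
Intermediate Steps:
$O = -2784$ ($O = \left(-1\right) 2784 = -2784$)
$\frac{1}{4701 - \left(4126 + O\right)} = \frac{1}{4701 - 1342} = \frac{1}{3359}$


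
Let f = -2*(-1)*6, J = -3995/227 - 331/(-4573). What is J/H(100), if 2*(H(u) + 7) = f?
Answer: 18193998/1038071 ≈ 17.527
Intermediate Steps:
J = -18193998/1038071 (J = -3995*1/227 - 331*(-1/4573) = -3995/227 + 331/4573 = -18193998/1038071 ≈ -17.527)
f = 12 (f = 2*6 = 12)
H(u) = -1 (H(u) = -7 + (1/2)*12 = -7 + 6 = -1)
J/H(100) = -18193998/1038071/(-1) = -18193998/1038071*(-1) = 18193998/1038071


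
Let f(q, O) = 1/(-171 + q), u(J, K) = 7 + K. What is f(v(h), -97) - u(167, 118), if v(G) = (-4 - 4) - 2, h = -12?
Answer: -22626/181 ≈ -125.01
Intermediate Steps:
v(G) = -10 (v(G) = -8 - 2 = -10)
f(v(h), -97) - u(167, 118) = 1/(-171 - 10) - (7 + 118) = 1/(-181) - 1*125 = -1/181 - 125 = -22626/181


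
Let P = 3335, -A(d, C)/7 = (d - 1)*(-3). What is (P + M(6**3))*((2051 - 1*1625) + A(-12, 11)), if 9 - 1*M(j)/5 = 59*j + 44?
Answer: -9265680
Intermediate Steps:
A(d, C) = -21 + 21*d (A(d, C) = -7*(d - 1)*(-3) = -7*(-1 + d)*(-3) = -7*(3 - 3*d) = -21 + 21*d)
M(j) = -175 - 295*j (M(j) = 45 - 5*(59*j + 44) = 45 - 5*(44 + 59*j) = 45 + (-220 - 295*j) = -175 - 295*j)
(P + M(6**3))*((2051 - 1*1625) + A(-12, 11)) = (3335 + (-175 - 295*6**3))*((2051 - 1*1625) + (-21 + 21*(-12))) = (3335 + (-175 - 295*216))*((2051 - 1625) + (-21 - 252)) = (3335 + (-175 - 63720))*(426 - 273) = (3335 - 63895)*153 = -60560*153 = -9265680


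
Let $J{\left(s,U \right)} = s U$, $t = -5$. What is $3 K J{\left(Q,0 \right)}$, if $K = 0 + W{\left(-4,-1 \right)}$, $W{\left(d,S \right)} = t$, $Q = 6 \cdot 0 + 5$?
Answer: $0$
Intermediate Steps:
$Q = 5$ ($Q = 0 + 5 = 5$)
$W{\left(d,S \right)} = -5$
$J{\left(s,U \right)} = U s$
$K = -5$ ($K = 0 - 5 = -5$)
$3 K J{\left(Q,0 \right)} = 3 \left(-5\right) 0 \cdot 5 = \left(-15\right) 0 = 0$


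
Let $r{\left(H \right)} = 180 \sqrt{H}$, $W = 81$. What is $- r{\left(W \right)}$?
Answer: $-1620$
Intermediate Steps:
$- r{\left(W \right)} = - 180 \sqrt{81} = - 180 \cdot 9 = \left(-1\right) 1620 = -1620$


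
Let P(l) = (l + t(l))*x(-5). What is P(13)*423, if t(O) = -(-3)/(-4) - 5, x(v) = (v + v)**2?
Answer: 306675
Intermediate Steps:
x(v) = 4*v**2 (x(v) = (2*v)**2 = 4*v**2)
t(O) = -23/4 (t(O) = -(-3)*(-1)/4 - 5 = -1*3/4 - 5 = -3/4 - 5 = -23/4)
P(l) = -575 + 100*l (P(l) = (l - 23/4)*(4*(-5)**2) = (-23/4 + l)*(4*25) = (-23/4 + l)*100 = -575 + 100*l)
P(13)*423 = (-575 + 100*13)*423 = (-575 + 1300)*423 = 725*423 = 306675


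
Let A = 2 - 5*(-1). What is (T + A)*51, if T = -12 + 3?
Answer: -102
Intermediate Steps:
T = -9
A = 7 (A = 2 + 5 = 7)
(T + A)*51 = (-9 + 7)*51 = -2*51 = -102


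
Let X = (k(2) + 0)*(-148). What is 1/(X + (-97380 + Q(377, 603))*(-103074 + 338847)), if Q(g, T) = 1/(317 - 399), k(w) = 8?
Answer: -82/1882685461541 ≈ -4.3555e-11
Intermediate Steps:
Q(g, T) = -1/82 (Q(g, T) = 1/(-82) = -1/82)
X = -1184 (X = (8 + 0)*(-148) = 8*(-148) = -1184)
1/(X + (-97380 + Q(377, 603))*(-103074 + 338847)) = 1/(-1184 + (-97380 - 1/82)*(-103074 + 338847)) = 1/(-1184 - 7985161/82*235773) = 1/(-1184 - 1882685364453/82) = 1/(-1882685461541/82) = -82/1882685461541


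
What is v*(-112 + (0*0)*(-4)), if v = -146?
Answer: 16352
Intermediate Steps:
v*(-112 + (0*0)*(-4)) = -146*(-112 + (0*0)*(-4)) = -146*(-112 + 0*(-4)) = -146*(-112 + 0) = -146*(-112) = 16352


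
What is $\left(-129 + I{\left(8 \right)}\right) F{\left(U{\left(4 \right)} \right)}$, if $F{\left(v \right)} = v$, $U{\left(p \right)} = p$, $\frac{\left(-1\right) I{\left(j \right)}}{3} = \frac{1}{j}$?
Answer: $- \frac{1035}{2} \approx -517.5$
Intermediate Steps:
$I{\left(j \right)} = - \frac{3}{j}$
$\left(-129 + I{\left(8 \right)}\right) F{\left(U{\left(4 \right)} \right)} = \left(-129 - \frac{3}{8}\right) 4 = \left(- \frac{1035}{8}\right) 4 = - \frac{1035}{2}$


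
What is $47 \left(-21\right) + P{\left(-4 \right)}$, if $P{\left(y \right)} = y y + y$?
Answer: $-975$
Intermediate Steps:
$P{\left(y \right)} = y + y^{2}$ ($P{\left(y \right)} = y^{2} + y = y + y^{2}$)
$47 \left(-21\right) + P{\left(-4 \right)} = 47 \left(-21\right) - 4 \left(1 - 4\right) = -987 - -12 = -987 + 12 = -975$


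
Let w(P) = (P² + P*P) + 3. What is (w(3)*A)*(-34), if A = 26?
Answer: -18564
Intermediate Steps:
w(P) = 3 + 2*P² (w(P) = (P² + P²) + 3 = 2*P² + 3 = 3 + 2*P²)
(w(3)*A)*(-34) = ((3 + 2*3²)*26)*(-34) = ((3 + 2*9)*26)*(-34) = ((3 + 18)*26)*(-34) = (21*26)*(-34) = 546*(-34) = -18564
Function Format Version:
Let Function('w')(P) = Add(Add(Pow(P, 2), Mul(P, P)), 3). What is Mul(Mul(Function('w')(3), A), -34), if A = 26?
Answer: -18564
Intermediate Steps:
Function('w')(P) = Add(3, Mul(2, Pow(P, 2))) (Function('w')(P) = Add(Add(Pow(P, 2), Pow(P, 2)), 3) = Add(Mul(2, Pow(P, 2)), 3) = Add(3, Mul(2, Pow(P, 2))))
Mul(Mul(Function('w')(3), A), -34) = Mul(Mul(Add(3, Mul(2, Pow(3, 2))), 26), -34) = Mul(Mul(Add(3, Mul(2, 9)), 26), -34) = Mul(Mul(Add(3, 18), 26), -34) = Mul(Mul(21, 26), -34) = Mul(546, -34) = -18564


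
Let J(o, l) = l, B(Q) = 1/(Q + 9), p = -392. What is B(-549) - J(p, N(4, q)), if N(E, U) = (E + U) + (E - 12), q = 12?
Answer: -4321/540 ≈ -8.0018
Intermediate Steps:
N(E, U) = -12 + U + 2*E (N(E, U) = (E + U) + (-12 + E) = -12 + U + 2*E)
B(Q) = 1/(9 + Q)
B(-549) - J(p, N(4, q)) = 1/(9 - 549) - (-12 + 12 + 2*4) = 1/(-540) - (-12 + 12 + 8) = -1/540 - 1*8 = -1/540 - 8 = -4321/540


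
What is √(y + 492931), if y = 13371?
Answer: √506302 ≈ 711.55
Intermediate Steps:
√(y + 492931) = √(13371 + 492931) = √506302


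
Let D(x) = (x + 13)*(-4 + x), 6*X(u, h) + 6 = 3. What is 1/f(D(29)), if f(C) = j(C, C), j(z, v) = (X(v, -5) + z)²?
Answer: 4/4405801 ≈ 9.0789e-7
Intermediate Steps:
X(u, h) = -½ (X(u, h) = -1 + (⅙)*3 = -1 + ½ = -½)
D(x) = (-4 + x)*(13 + x) (D(x) = (13 + x)*(-4 + x) = (-4 + x)*(13 + x))
j(z, v) = (-½ + z)²
f(C) = (-1 + 2*C)²/4
1/f(D(29)) = 1/((-1 + 2*(-52 + 29² + 9*29))²/4) = 1/((-1 + 2*(-52 + 841 + 261))²/4) = 1/((-1 + 2*1050)²/4) = 1/((-1 + 2100)²/4) = 1/((¼)*2099²) = 1/((¼)*4405801) = 1/(4405801/4) = 4/4405801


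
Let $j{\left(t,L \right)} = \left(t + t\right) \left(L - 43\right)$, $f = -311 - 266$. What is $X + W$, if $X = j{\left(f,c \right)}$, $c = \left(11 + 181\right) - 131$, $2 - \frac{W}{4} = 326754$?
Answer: $-1327780$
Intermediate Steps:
$W = -1307008$ ($W = 8 - 1307016 = -1307008$)
$f = -577$ ($f = -311 - 266 = -577$)
$c = 61$ ($c = 192 - 131 = 61$)
$j{\left(t,L \right)} = 2 t \left(-43 + L\right)$
$X = -20772$ ($X = 2 \left(-577\right) \left(-43 + 61\right) = 2 \left(-577\right) 18 = -20772$)
$X + W = -20772 - 1307008 = -1327780$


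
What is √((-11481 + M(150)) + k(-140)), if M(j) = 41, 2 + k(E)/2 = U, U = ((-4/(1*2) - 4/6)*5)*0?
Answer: 2*I*√2861 ≈ 106.98*I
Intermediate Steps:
U = 0 (U = ((-4/2 - 4*⅙)*5)*0 = ((-4*½ - ⅔)*5)*0 = ((-2 - ⅔)*5)*0 = -8/3*5*0 = -40/3*0 = 0)
k(E) = -4 (k(E) = -4 + 2*0 = -4 + 0 = -4)
√((-11481 + M(150)) + k(-140)) = √((-11481 + 41) - 4) = √(-11440 - 4) = √(-11444) = 2*I*√2861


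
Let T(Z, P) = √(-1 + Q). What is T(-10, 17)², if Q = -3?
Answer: -4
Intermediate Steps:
T(Z, P) = 2*I (T(Z, P) = √(-1 - 3) = √(-4) = 2*I)
T(-10, 17)² = (2*I)² = -4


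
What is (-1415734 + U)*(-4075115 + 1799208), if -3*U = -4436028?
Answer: -143250138394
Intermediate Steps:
U = 1478676 (U = -⅓*(-4436028) = 1478676)
(-1415734 + U)*(-4075115 + 1799208) = (-1415734 + 1478676)*(-4075115 + 1799208) = 62942*(-2275907) = -143250138394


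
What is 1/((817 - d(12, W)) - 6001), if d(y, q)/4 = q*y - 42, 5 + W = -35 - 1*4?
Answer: -1/2904 ≈ -0.00034435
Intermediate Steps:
W = -44 (W = -5 + (-35 - 1*4) = -5 + (-35 - 4) = -5 - 39 = -44)
d(y, q) = -168 + 4*q*y (d(y, q) = 4*(q*y - 42) = 4*(-42 + q*y) = -168 + 4*q*y)
1/((817 - d(12, W)) - 6001) = 1/((817 - (-168 + 4*(-44)*12)) - 6001) = 1/((817 - (-168 - 2112)) - 6001) = 1/((817 - 1*(-2280)) - 6001) = 1/((817 + 2280) - 6001) = 1/(3097 - 6001) = 1/(-2904) = -1/2904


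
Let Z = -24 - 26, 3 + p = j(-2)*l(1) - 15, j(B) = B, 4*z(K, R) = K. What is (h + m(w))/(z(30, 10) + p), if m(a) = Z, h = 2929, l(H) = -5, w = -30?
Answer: -5758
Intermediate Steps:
z(K, R) = K/4
p = -8 (p = -3 + (-2*(-5) - 15) = -3 + (10 - 15) = -3 - 5 = -8)
Z = -50
m(a) = -50
(h + m(w))/(z(30, 10) + p) = (2929 - 50)/((1/4)*30 - 8) = 2879/(15/2 - 8) = 2879/(-1/2) = 2879*(-2) = -5758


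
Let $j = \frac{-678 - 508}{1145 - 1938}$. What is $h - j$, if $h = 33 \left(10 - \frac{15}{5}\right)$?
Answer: $\frac{181997}{793} \approx 229.5$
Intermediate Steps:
$j = \frac{1186}{793}$ ($j = - \frac{1186}{-793} = \left(-1186\right) \left(- \frac{1}{793}\right) = \frac{1186}{793} \approx 1.4956$)
$h = 231$ ($h = 33 \left(10 - 3\right) = 33 \cdot 7 = 231$)
$h - j = 231 - \frac{1186}{793} = \frac{181997}{793}$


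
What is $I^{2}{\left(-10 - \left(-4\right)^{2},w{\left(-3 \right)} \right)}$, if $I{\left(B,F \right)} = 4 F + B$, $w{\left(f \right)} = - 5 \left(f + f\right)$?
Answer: $8836$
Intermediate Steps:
$w{\left(f \right)} = - 10 f$ ($w{\left(f \right)} = - 5 \cdot 2 f = - 10 f$)
$I{\left(B,F \right)} = B + 4 F$
$I^{2}{\left(-10 - \left(-4\right)^{2},w{\left(-3 \right)} \right)} = \left(\left(-10 - \left(-4\right)^{2}\right) + 4 \left(\left(-10\right) \left(-3\right)\right)\right)^{2} = \left(\left(-10 - 16\right) + 4 \cdot 30\right)^{2} = \left(\left(-10 - 16\right) + 120\right)^{2} = \left(-26 + 120\right)^{2} = 94^{2} = 8836$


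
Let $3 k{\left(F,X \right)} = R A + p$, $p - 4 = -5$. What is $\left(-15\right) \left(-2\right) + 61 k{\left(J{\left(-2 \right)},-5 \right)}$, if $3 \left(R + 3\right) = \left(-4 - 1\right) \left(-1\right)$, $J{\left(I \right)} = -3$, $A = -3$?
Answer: $91$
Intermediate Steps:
$p = -1$ ($p = 4 - 5 = -1$)
$R = - \frac{4}{3}$ ($R = -3 + \frac{\left(-4 - 1\right) \left(-1\right)}{3} = -3 + \frac{\left(-5\right) \left(-1\right)}{3} = -3 + \frac{1}{3} \cdot 5 = -3 + \frac{5}{3} = - \frac{4}{3} \approx -1.3333$)
$k{\left(F,X \right)} = 1$ ($k{\left(F,X \right)} = \frac{\left(- \frac{4}{3}\right) \left(-3\right) - 1}{3} = \frac{4 - 1}{3} = \frac{1}{3} \cdot 3 = 1$)
$\left(-15\right) \left(-2\right) + 61 k{\left(J{\left(-2 \right)},-5 \right)} = \left(-15\right) \left(-2\right) + 61 \cdot 1 = 30 + 61 = 91$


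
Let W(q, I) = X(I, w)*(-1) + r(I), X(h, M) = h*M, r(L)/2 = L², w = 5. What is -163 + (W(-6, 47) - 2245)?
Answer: 1775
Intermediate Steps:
r(L) = 2*L²
X(h, M) = M*h
W(q, I) = -5*I + 2*I² (W(q, I) = (5*I)*(-1) + 2*I² = -5*I + 2*I²)
-163 + (W(-6, 47) - 2245) = -163 + (47*(-5 + 2*47) - 2245) = -163 + (47*(-5 + 94) - 2245) = -163 + (47*89 - 2245) = -163 + (4183 - 2245) = -163 + 1938 = 1775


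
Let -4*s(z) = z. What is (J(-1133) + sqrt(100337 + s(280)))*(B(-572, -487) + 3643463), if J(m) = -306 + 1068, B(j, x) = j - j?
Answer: 2776318806 + 3643463*sqrt(100267) ≈ 3.9300e+9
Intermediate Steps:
s(z) = -z/4
B(j, x) = 0
J(m) = 762
(J(-1133) + sqrt(100337 + s(280)))*(B(-572, -487) + 3643463) = (762 + sqrt(100337 - 1/4*280))*(0 + 3643463) = (762 + sqrt(100337 - 70))*3643463 = (762 + sqrt(100267))*3643463 = 2776318806 + 3643463*sqrt(100267)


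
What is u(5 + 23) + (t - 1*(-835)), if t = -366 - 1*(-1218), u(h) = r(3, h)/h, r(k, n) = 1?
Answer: 47237/28 ≈ 1687.0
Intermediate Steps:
u(h) = 1/h
t = 852 (t = -366 + 1218 = 852)
u(5 + 23) + (t - 1*(-835)) = 1/(5 + 23) + (852 - 1*(-835)) = 1/28 + (852 + 835) = 1/28 + 1687 = 47237/28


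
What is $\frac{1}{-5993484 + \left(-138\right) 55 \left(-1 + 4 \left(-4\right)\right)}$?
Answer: $- \frac{1}{5864454} \approx -1.7052 \cdot 10^{-7}$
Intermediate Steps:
$\frac{1}{-5993484 + \left(-138\right) 55 \left(-1 + 4 \left(-4\right)\right)} = \frac{1}{-5993484 - 7590 \left(-1 - 16\right)} = \frac{1}{-5993484 - -129030} = \frac{1}{-5993484 + 129030} = \frac{1}{-5864454} = - \frac{1}{5864454}$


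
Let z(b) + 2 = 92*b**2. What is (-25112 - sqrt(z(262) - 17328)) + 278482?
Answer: 253370 - sqrt(6297918) ≈ 2.5086e+5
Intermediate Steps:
z(b) = -2 + 92*b**2
(-25112 - sqrt(z(262) - 17328)) + 278482 = (-25112 - sqrt((-2 + 92*262**2) - 17328)) + 278482 = (-25112 - sqrt((-2 + 92*68644) - 17328)) + 278482 = (-25112 - sqrt((-2 + 6315248) - 17328)) + 278482 = (-25112 - sqrt(6315246 - 17328)) + 278482 = (-25112 - sqrt(6297918)) + 278482 = 253370 - sqrt(6297918)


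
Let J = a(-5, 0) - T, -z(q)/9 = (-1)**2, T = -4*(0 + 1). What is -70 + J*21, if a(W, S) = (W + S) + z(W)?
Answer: -280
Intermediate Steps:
T = -4 (T = -4*1 = -4)
z(q) = -9 (z(q) = -9*(-1)**2 = -9*1 = -9)
a(W, S) = -9 + S + W (a(W, S) = (W + S) - 9 = (S + W) - 9 = -9 + S + W)
J = -10 (J = (-9 + 0 - 5) - 1*(-4) = -14 + 4 = -10)
-70 + J*21 = -70 - 10*21 = -70 - 210 = -280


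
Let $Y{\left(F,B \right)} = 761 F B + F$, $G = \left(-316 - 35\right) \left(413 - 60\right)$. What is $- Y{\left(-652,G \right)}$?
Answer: $-61477198664$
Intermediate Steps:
$G = -123903$ ($G = \left(-351\right) 353 = -123903$)
$Y{\left(F,B \right)} = F + 761 B F$ ($Y{\left(F,B \right)} = 761 B F + F = F + 761 B F$)
$- Y{\left(-652,G \right)} = - \left(-652\right) \left(1 + 761 \left(-123903\right)\right) = - \left(-652\right) \left(1 - 94290183\right) = - \left(-652\right) \left(-94290182\right) = \left(-1\right) 61477198664 = -61477198664$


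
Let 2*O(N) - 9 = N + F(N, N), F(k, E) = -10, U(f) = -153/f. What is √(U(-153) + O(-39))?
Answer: I*√19 ≈ 4.3589*I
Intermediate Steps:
O(N) = -½ + N/2 (O(N) = 9/2 + (N - 10)/2 = 9/2 + (-10 + N)/2 = 9/2 + (-5 + N/2) = -½ + N/2)
√(U(-153) + O(-39)) = √(-153/(-153) + (-½ + (½)*(-39))) = √(-153*(-1/153) + (-½ - 39/2)) = √(1 - 20) = √(-19) = I*√19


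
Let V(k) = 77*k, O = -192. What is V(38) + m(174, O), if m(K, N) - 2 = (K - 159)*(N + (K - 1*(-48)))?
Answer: 3378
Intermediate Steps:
m(K, N) = 2 + (-159 + K)*(48 + K + N) (m(K, N) = 2 + (K - 159)*(N + (K - 1*(-48))) = 2 + (-159 + K)*(N + (K + 48)) = 2 + (-159 + K)*(N + (48 + K)) = 2 + (-159 + K)*(48 + K + N))
V(38) + m(174, O) = 77*38 + (-7630 + 174**2 - 159*(-192) - 111*174 + 174*(-192)) = 2926 + (-7630 + 30276 + 30528 - 19314 - 33408) = 2926 + 452 = 3378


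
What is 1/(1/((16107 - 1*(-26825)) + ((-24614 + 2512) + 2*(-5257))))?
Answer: 10316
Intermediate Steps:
1/(1/((16107 - 1*(-26825)) + ((-24614 + 2512) + 2*(-5257)))) = 1/(1/((16107 + 26825) + (-22102 - 10514))) = 1/(1/(42932 - 32616)) = 1/(1/10316) = 10316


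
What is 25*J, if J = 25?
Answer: 625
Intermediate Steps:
25*J = 25*25 = 625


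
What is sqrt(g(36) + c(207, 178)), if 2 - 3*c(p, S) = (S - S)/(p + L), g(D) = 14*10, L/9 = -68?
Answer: sqrt(1266)/3 ≈ 11.860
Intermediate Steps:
L = -612 (L = 9*(-68) = -612)
g(D) = 140
c(p, S) = 2/3 (c(p, S) = 2/3 - (S - S)/(3*(p - 612)) = 2/3 - 0/(-612 + p) = 2/3 - 1/3*0 = 2/3 + 0 = 2/3)
sqrt(g(36) + c(207, 178)) = sqrt(140 + 2/3) = sqrt(422/3) = sqrt(1266)/3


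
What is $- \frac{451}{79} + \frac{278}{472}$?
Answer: $- \frac{95455}{18644} \approx -5.1199$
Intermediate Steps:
$- \frac{451}{79} + \frac{278}{472} = \left(-451\right) \frac{1}{79} + 278 \cdot \frac{1}{472} = - \frac{451}{79} + \frac{139}{236} = - \frac{95455}{18644}$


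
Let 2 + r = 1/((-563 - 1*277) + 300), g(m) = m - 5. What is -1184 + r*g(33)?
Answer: -167407/135 ≈ -1240.1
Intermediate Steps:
g(m) = -5 + m
r = -1081/540 (r = -2 + 1/((-563 - 1*277) + 300) = -2 + 1/((-563 - 277) + 300) = -2 + 1/(-840 + 300) = -2 + 1/(-540) = -2 - 1/540 = -1081/540 ≈ -2.0019)
-1184 + r*g(33) = -1184 - 1081*(-5 + 33)/540 = -1184 - 1081/540*28 = -1184 - 7567/135 = -167407/135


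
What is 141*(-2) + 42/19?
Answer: -5316/19 ≈ -279.79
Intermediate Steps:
141*(-2) + 42/19 = -282 + 42*(1/19) = -282 + 42/19 = -5316/19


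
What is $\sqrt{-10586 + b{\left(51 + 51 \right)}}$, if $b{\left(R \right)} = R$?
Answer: $2 i \sqrt{2621} \approx 102.39 i$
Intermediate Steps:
$\sqrt{-10586 + b{\left(51 + 51 \right)}} = \sqrt{-10586 + \left(51 + 51\right)} = \sqrt{-10586 + 102} = \sqrt{-10484} = 2 i \sqrt{2621}$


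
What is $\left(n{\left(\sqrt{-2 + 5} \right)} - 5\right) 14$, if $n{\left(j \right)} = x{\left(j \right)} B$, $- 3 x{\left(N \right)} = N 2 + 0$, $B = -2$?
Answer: $-70 + \frac{56 \sqrt{3}}{3} \approx -37.668$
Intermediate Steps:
$x{\left(N \right)} = - \frac{2 N}{3}$ ($x{\left(N \right)} = - \frac{N 2 + 0}{3} = - \frac{2 N + 0}{3} = - \frac{2 N}{3}$)
$n{\left(j \right)} = \frac{4 j}{3}$ ($n{\left(j \right)} = - \frac{2 j}{3} \left(-2\right) = \frac{4 j}{3}$)
$\left(n{\left(\sqrt{-2 + 5} \right)} - 5\right) 14 = \left(\frac{4 \sqrt{-2 + 5}}{3} - 5\right) 14 = \left(\frac{4 \sqrt{3}}{3} - 5\right) 14 = \left(-5 + \frac{4 \sqrt{3}}{3}\right) 14 = -70 + \frac{56 \sqrt{3}}{3}$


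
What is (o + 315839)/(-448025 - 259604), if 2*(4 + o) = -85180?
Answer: -273245/707629 ≈ -0.38614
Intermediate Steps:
o = -42594 (o = -4 + (½)*(-85180) = -4 - 42590 = -42594)
(o + 315839)/(-448025 - 259604) = (-42594 + 315839)/(-448025 - 259604) = 273245/(-707629) = 273245*(-1/707629) = -273245/707629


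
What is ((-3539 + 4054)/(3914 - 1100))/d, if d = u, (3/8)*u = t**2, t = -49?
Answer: 515/18017104 ≈ 2.8584e-5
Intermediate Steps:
u = 19208/3 (u = (8/3)*(-49)**2 = (8/3)*2401 = 19208/3 ≈ 6402.7)
d = 19208/3 ≈ 6402.7
((-3539 + 4054)/(3914 - 1100))/d = ((-3539 + 4054)/(3914 - 1100))/(19208/3) = (515/2814)*(3/19208) = 515/18017104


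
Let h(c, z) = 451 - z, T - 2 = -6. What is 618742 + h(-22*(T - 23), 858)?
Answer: 618335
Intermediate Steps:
T = -4 (T = 2 - 6 = -4)
618742 + h(-22*(T - 23), 858) = 618742 + (451 - 1*858) = 618742 + (451 - 858) = 618742 - 407 = 618335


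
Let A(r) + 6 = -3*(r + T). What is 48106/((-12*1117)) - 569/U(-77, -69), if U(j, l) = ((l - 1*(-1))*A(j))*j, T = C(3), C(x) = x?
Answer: -4534529861/1263300192 ≈ -3.5894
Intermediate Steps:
T = 3
A(r) = -15 - 3*r (A(r) = -6 - 3*(r + 3) = -6 - 3*(3 + r) = -6 + (-9 - 3*r) = -15 - 3*r)
U(j, l) = j*(1 + l)*(-15 - 3*j) (U(j, l) = ((l - 1*(-1))*(-15 - 3*j))*j = ((l + 1)*(-15 - 3*j))*j = ((1 + l)*(-15 - 3*j))*j = j*(1 + l)*(-15 - 3*j))
48106/((-12*1117)) - 569/U(-77, -69) = 48106/((-12*1117)) - 569*1/(231*(1 - 69)*(5 - 77)) = 48106/(-13404) - 569/((-3*(-77)*(-68)*(-72))) = 48106*(-1/13404) - 569/1130976 = -24053/6702 - 569*1/1130976 = -24053/6702 - 569/1130976 = -4534529861/1263300192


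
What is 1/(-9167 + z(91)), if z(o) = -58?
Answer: -1/9225 ≈ -0.00010840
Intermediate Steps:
1/(-9167 + z(91)) = 1/(-9167 - 58) = 1/(-9225) = -1/9225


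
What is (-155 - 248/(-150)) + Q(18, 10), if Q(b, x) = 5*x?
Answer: -7751/75 ≈ -103.35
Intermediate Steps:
(-155 - 248/(-150)) + Q(18, 10) = (-155 - 248/(-150)) + 5*10 = (-155 - 248*(-1/150)) + 50 = (-155 + 124/75) + 50 = -11501/75 + 50 = -7751/75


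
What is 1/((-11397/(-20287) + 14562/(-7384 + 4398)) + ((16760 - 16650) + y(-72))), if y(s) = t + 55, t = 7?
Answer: 30288491/5078926526 ≈ 0.0059636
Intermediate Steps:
y(s) = 62 (y(s) = 7 + 55 = 62)
1/((-11397/(-20287) + 14562/(-7384 + 4398)) + ((16760 - 16650) + y(-72))) = 1/((-11397/(-20287) + 14562/(-7384 + 4398)) + ((16760 - 16650) + 62)) = 1/((-11397*(-1/20287) + 14562/(-2986)) + (110 + 62)) = 1/((11397/20287 + 14562*(-1/2986)) + 172) = 1/((11397/20287 - 7281/1493) + 172) = 1/(-130693926/30288491 + 172) = 1/(5078926526/30288491) = 30288491/5078926526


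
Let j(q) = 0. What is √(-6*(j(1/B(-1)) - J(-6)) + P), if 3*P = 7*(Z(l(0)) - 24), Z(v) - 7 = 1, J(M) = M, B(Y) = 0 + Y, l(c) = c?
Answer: 2*I*√165/3 ≈ 8.5635*I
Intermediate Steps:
B(Y) = Y
Z(v) = 8 (Z(v) = 7 + 1 = 8)
P = -112/3 (P = (7*(8 - 24))/3 = (7*(-16))/3 = (⅓)*(-112) = -112/3 ≈ -37.333)
√(-6*(j(1/B(-1)) - J(-6)) + P) = √(-6*(0 - 1*(-6)) - 112/3) = √(-6*(0 + 6) - 112/3) = √(-6*6 - 112/3) = √(-36 - 112/3) = √(-220/3) = 2*I*√165/3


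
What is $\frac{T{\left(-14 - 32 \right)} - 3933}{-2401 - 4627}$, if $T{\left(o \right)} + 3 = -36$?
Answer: $\frac{993}{1757} \approx 0.56517$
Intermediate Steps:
$T{\left(o \right)} = -39$ ($T{\left(o \right)} = -3 - 36 = -39$)
$\frac{T{\left(-14 - 32 \right)} - 3933}{-2401 - 4627} = \frac{-39 - 3933}{-2401 - 4627} = - \frac{3972}{-7028} = \left(-3972\right) \left(- \frac{1}{7028}\right) = \frac{993}{1757}$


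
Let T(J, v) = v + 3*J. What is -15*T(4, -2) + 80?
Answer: -70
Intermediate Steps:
-15*T(4, -2) + 80 = -15*(-2 + 3*4) + 80 = -15*(-2 + 12) + 80 = -15*10 + 80 = -150 + 80 = -70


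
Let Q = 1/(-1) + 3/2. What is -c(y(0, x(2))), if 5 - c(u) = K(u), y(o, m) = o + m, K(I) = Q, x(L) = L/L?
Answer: -9/2 ≈ -4.5000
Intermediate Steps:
Q = ½ (Q = 1*(-1) + 3*(½) = -1 + 3/2 = ½ ≈ 0.50000)
x(L) = 1
K(I) = ½
y(o, m) = m + o
c(u) = 9/2 (c(u) = 5 - 1*½ = 5 - ½ = 9/2)
-c(y(0, x(2))) = -1*9/2 = -9/2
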